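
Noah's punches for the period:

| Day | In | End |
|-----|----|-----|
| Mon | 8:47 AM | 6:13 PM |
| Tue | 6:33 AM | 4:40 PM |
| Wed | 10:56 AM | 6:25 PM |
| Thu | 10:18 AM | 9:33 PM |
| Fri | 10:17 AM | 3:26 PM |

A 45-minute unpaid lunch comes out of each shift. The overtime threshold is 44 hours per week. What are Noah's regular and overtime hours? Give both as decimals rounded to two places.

Mon: 8:47 AM–6:13 PM = 9 h 26 min; less 45 min break → 8 h 41 min
Tue: 6:33 AM–4:40 PM = 10 h 7 min; less 45 min break → 9 h 22 min
Wed: 10:56 AM–6:25 PM = 7 h 29 min; less 45 min break → 6 h 44 min
Thu: 10:18 AM–9:33 PM = 11 h 15 min; less 45 min break → 10 h 30 min
Fri: 10:17 AM–3:26 PM = 5 h 9 min; less 45 min break → 4 h 24 min
Total worked: 39 h 41 min = 39.68 h.
Threshold 44 h → overtime 0 h 0 min, regular 39 h 41 min.

Regular 39.68 hours, overtime 0.00 hours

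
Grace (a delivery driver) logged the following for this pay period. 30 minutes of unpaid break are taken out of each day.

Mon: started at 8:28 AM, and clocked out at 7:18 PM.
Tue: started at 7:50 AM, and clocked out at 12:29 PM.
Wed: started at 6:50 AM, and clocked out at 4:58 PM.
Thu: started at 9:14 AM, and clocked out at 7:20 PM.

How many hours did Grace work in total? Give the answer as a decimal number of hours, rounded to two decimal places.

Mon: 8:28 AM–7:18 PM = 10 h 50 min; less 30 min break → 10 h 20 min
Tue: 7:50 AM–12:29 PM = 4 h 39 min; less 30 min break → 4 h 9 min
Wed: 6:50 AM–4:58 PM = 10 h 8 min; less 30 min break → 9 h 38 min
Thu: 9:14 AM–7:20 PM = 10 h 6 min; less 30 min break → 9 h 36 min
Total: 10 h 20 min + 4 h 9 min + 9 h 38 min + 9 h 36 min = 33 h 43 min.

33.72 hours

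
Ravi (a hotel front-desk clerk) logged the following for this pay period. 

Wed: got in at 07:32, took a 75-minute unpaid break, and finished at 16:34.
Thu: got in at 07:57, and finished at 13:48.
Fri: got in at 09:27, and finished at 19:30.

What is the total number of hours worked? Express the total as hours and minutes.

23 h 41 min

Wed: 07:32–16:34 = 9 h 2 min; less 75 min break → 7 h 47 min
Thu: 07:57–13:48 = 5 h 51 min
Fri: 09:27–19:30 = 10 h 3 min
Total: 7 h 47 min + 5 h 51 min + 10 h 3 min = 23 h 41 min.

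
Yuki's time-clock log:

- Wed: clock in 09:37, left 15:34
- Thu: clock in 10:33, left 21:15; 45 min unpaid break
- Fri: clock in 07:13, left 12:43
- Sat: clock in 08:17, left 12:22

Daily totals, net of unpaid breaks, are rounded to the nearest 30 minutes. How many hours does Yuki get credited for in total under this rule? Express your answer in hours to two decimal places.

25.50 hours

Wed: 09:37–15:34 = 5 h 57 min → rounds to 6 h 0 min
Thu: 10:33–21:15 = 10 h 42 min − 45 min = 9 h 57 min → rounds to 10 h 0 min
Fri: 07:13–12:43 = 5 h 30 min → rounds to 5 h 30 min
Sat: 08:17–12:22 = 4 h 5 min → rounds to 4 h 0 min
Total credited: 25 h 30 min.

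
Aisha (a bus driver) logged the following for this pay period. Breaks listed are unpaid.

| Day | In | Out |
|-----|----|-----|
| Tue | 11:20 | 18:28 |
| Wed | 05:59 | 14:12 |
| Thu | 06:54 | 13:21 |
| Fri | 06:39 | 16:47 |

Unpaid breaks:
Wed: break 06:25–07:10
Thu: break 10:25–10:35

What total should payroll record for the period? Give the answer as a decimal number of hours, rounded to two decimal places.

31.02 hours

Tue: 11:20–18:28 = 7 h 8 min
Wed: 05:59–14:12 = 8 h 13 min; less 45 min break → 7 h 28 min
Thu: 06:54–13:21 = 6 h 27 min; less 10 min break → 6 h 17 min
Fri: 06:39–16:47 = 10 h 8 min
Total: 7 h 8 min + 7 h 28 min + 6 h 17 min + 10 h 8 min = 31 h 1 min.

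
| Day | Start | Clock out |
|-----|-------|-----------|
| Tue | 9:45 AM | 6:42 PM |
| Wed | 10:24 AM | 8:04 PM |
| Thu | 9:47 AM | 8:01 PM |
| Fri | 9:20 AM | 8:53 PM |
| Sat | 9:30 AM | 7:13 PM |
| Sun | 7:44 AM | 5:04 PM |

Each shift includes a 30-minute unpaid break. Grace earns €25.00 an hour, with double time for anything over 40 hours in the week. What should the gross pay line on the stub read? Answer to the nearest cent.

Tue: 9:45 AM–6:42 PM = 8 h 57 min; less 30 min break → 8 h 27 min
Wed: 10:24 AM–8:04 PM = 9 h 40 min; less 30 min break → 9 h 10 min
Thu: 9:47 AM–8:01 PM = 10 h 14 min; less 30 min break → 9 h 44 min
Fri: 9:20 AM–8:53 PM = 11 h 33 min; less 30 min break → 11 h 3 min
Sat: 9:30 AM–7:13 PM = 9 h 43 min; less 30 min break → 9 h 13 min
Sun: 7:44 AM–5:04 PM = 9 h 20 min; less 30 min break → 8 h 50 min
Total worked: 56 h 27 min = 3387 min.
Regular 40 h 0 min = 2400 min at €25.00/h; overtime 16 h 27 min = 987 min at €50.00/h.
Pay = (2400 × €25.00 + 987 × €50.00) ÷ 60 = €1822.50.

€1822.50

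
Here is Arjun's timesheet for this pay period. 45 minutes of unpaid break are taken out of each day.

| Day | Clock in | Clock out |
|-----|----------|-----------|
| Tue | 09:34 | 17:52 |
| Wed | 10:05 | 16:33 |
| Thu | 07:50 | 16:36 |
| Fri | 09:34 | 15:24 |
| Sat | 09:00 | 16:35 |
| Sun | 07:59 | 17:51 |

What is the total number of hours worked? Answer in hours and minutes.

42 h 19 min

Tue: 09:34–17:52 = 8 h 18 min; less 45 min break → 7 h 33 min
Wed: 10:05–16:33 = 6 h 28 min; less 45 min break → 5 h 43 min
Thu: 07:50–16:36 = 8 h 46 min; less 45 min break → 8 h 1 min
Fri: 09:34–15:24 = 5 h 50 min; less 45 min break → 5 h 5 min
Sat: 09:00–16:35 = 7 h 35 min; less 45 min break → 6 h 50 min
Sun: 07:59–17:51 = 9 h 52 min; less 45 min break → 9 h 7 min
Total: 7 h 33 min + 5 h 43 min + 8 h 1 min + 5 h 5 min + 6 h 50 min + 9 h 7 min = 42 h 19 min.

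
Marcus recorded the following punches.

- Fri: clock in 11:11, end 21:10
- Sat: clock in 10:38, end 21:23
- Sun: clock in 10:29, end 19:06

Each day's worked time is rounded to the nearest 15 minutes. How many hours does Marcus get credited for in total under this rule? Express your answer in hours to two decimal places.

Fri: 11:11–21:10 = 9 h 59 min → rounds to 10 h 0 min
Sat: 10:38–21:23 = 10 h 45 min → rounds to 10 h 45 min
Sun: 10:29–19:06 = 8 h 37 min → rounds to 8 h 30 min
Total credited: 29 h 15 min.

29.25 hours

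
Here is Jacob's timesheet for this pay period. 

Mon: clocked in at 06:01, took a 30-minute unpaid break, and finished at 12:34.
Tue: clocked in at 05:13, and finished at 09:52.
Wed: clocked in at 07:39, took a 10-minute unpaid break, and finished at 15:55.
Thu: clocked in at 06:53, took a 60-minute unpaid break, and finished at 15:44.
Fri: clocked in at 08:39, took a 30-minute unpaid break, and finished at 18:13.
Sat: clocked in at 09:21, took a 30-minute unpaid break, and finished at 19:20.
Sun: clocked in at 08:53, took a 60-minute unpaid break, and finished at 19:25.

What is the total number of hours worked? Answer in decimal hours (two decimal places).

54.73 hours

Mon: 06:01–12:34 = 6 h 33 min; less 30 min break → 6 h 3 min
Tue: 05:13–09:52 = 4 h 39 min
Wed: 07:39–15:55 = 8 h 16 min; less 10 min break → 8 h 6 min
Thu: 06:53–15:44 = 8 h 51 min; less 60 min break → 7 h 51 min
Fri: 08:39–18:13 = 9 h 34 min; less 30 min break → 9 h 4 min
Sat: 09:21–19:20 = 9 h 59 min; less 30 min break → 9 h 29 min
Sun: 08:53–19:25 = 10 h 32 min; less 60 min break → 9 h 32 min
Total: 6 h 3 min + 4 h 39 min + 8 h 6 min + 7 h 51 min + 9 h 4 min + 9 h 29 min + 9 h 32 min = 54 h 44 min.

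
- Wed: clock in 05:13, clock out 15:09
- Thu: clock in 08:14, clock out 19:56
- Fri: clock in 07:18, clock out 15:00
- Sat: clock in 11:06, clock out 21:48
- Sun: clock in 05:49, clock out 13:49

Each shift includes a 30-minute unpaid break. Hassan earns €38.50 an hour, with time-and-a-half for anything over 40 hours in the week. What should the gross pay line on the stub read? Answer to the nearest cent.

€1859.55

Wed: 05:13–15:09 = 9 h 56 min; less 30 min break → 9 h 26 min
Thu: 08:14–19:56 = 11 h 42 min; less 30 min break → 11 h 12 min
Fri: 07:18–15:00 = 7 h 42 min; less 30 min break → 7 h 12 min
Sat: 11:06–21:48 = 10 h 42 min; less 30 min break → 10 h 12 min
Sun: 05:49–13:49 = 8 h 0 min; less 30 min break → 7 h 30 min
Total worked: 45 h 32 min = 2732 min.
Regular 40 h 0 min = 2400 min at €38.50/h; overtime 5 h 32 min = 332 min at €57.75/h.
Pay = (2400 × €38.50 + 332 × €57.75) ÷ 60 = €1859.55.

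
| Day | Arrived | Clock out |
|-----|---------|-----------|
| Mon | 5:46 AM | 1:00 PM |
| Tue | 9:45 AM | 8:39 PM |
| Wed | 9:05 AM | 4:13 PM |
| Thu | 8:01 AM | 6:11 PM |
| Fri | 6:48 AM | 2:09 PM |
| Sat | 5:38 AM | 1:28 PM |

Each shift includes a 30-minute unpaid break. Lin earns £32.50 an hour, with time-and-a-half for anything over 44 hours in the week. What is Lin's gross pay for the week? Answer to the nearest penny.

Mon: 5:46 AM–1:00 PM = 7 h 14 min; less 30 min break → 6 h 44 min
Tue: 9:45 AM–8:39 PM = 10 h 54 min; less 30 min break → 10 h 24 min
Wed: 9:05 AM–4:13 PM = 7 h 8 min; less 30 min break → 6 h 38 min
Thu: 8:01 AM–6:11 PM = 10 h 10 min; less 30 min break → 9 h 40 min
Fri: 6:48 AM–2:09 PM = 7 h 21 min; less 30 min break → 6 h 51 min
Sat: 5:38 AM–1:28 PM = 7 h 50 min; less 30 min break → 7 h 20 min
Total worked: 47 h 37 min = 2857 min.
Regular 44 h 0 min = 2640 min at £32.50/h; overtime 3 h 37 min = 217 min at £48.75/h.
Pay = (2640 × £32.50 + 217 × £48.75) ÷ 60 = £1606.31.

£1606.31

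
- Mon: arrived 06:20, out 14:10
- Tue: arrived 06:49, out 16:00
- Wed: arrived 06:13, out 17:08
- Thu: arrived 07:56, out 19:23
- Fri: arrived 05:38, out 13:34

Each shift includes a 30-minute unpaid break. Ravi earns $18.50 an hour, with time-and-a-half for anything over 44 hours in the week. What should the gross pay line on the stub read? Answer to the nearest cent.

$836.66

Mon: 06:20–14:10 = 7 h 50 min; less 30 min break → 7 h 20 min
Tue: 06:49–16:00 = 9 h 11 min; less 30 min break → 8 h 41 min
Wed: 06:13–17:08 = 10 h 55 min; less 30 min break → 10 h 25 min
Thu: 07:56–19:23 = 11 h 27 min; less 30 min break → 10 h 57 min
Fri: 05:38–13:34 = 7 h 56 min; less 30 min break → 7 h 26 min
Total worked: 44 h 49 min = 2689 min.
Regular 44 h 0 min = 2640 min at $18.50/h; overtime 0 h 49 min = 49 min at $27.75/h.
Pay = (2640 × $18.50 + 49 × $27.75) ÷ 60 = $836.66.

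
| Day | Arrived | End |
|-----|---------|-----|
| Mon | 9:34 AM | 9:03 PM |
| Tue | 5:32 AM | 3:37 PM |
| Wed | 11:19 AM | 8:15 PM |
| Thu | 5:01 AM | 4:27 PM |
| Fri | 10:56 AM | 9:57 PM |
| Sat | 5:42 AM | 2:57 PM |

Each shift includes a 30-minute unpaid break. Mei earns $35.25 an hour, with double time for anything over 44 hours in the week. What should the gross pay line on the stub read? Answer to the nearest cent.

$2622.60

Mon: 9:34 AM–9:03 PM = 11 h 29 min; less 30 min break → 10 h 59 min
Tue: 5:32 AM–3:37 PM = 10 h 5 min; less 30 min break → 9 h 35 min
Wed: 11:19 AM–8:15 PM = 8 h 56 min; less 30 min break → 8 h 26 min
Thu: 5:01 AM–4:27 PM = 11 h 26 min; less 30 min break → 10 h 56 min
Fri: 10:56 AM–9:57 PM = 11 h 1 min; less 30 min break → 10 h 31 min
Sat: 5:42 AM–2:57 PM = 9 h 15 min; less 30 min break → 8 h 45 min
Total worked: 59 h 12 min = 3552 min.
Regular 44 h 0 min = 2640 min at $35.25/h; overtime 15 h 12 min = 912 min at $70.50/h.
Pay = (2640 × $35.25 + 912 × $70.50) ÷ 60 = $2622.60.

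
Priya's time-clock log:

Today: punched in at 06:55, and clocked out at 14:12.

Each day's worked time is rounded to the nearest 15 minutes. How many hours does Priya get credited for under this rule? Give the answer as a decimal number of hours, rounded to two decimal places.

7.25 hours

Today: 06:55–14:12 = 7 h 17 min → rounds to 7 h 15 min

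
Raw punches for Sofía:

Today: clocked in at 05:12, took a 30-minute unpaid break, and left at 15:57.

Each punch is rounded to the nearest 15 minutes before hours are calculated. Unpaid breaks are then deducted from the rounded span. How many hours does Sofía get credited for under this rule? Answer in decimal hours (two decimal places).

10.25 hours

Today: in 05:12→05:15, out 15:57→16:00; 10 h 45 min − 30 min = 10 h 15 min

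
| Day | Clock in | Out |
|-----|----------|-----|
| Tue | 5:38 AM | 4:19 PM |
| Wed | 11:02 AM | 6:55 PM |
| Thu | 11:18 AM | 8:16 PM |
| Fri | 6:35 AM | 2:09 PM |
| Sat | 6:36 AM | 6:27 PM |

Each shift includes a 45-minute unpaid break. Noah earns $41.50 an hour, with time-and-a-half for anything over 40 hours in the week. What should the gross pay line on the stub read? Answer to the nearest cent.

Tue: 5:38 AM–4:19 PM = 10 h 41 min; less 45 min break → 9 h 56 min
Wed: 11:02 AM–6:55 PM = 7 h 53 min; less 45 min break → 7 h 8 min
Thu: 11:18 AM–8:16 PM = 8 h 58 min; less 45 min break → 8 h 13 min
Fri: 6:35 AM–2:09 PM = 7 h 34 min; less 45 min break → 6 h 49 min
Sat: 6:36 AM–6:27 PM = 11 h 51 min; less 45 min break → 11 h 6 min
Total worked: 43 h 12 min = 2592 min.
Regular 40 h 0 min = 2400 min at $41.50/h; overtime 3 h 12 min = 192 min at $62.25/h.
Pay = (2400 × $41.50 + 192 × $62.25) ÷ 60 = $1859.20.

$1859.20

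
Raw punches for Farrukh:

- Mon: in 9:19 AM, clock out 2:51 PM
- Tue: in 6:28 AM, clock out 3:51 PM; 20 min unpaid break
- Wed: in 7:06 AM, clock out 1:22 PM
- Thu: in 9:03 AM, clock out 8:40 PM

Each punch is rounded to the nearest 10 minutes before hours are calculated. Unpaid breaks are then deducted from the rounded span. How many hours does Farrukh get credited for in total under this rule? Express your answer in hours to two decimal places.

Mon: in 9:19 AM→9:20 AM, out 2:51 PM→2:50 PM; 5 h 30 min
Tue: in 6:28 AM→6:30 AM, out 3:51 PM→3:50 PM; 9 h 20 min − 20 min = 9 h 0 min
Wed: in 7:06 AM→7:10 AM, out 1:22 PM→1:20 PM; 6 h 10 min
Thu: in 9:03 AM→9:00 AM, out 8:40 PM→8:40 PM; 11 h 40 min
Total credited: 32 h 20 min.

32.33 hours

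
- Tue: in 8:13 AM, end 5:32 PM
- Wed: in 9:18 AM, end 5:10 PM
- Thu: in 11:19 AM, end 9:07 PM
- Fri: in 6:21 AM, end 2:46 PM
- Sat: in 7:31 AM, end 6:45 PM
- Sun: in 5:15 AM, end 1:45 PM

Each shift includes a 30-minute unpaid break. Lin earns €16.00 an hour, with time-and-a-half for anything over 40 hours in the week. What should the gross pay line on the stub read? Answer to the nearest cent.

€931.20

Tue: 8:13 AM–5:32 PM = 9 h 19 min; less 30 min break → 8 h 49 min
Wed: 9:18 AM–5:10 PM = 7 h 52 min; less 30 min break → 7 h 22 min
Thu: 11:19 AM–9:07 PM = 9 h 48 min; less 30 min break → 9 h 18 min
Fri: 6:21 AM–2:46 PM = 8 h 25 min; less 30 min break → 7 h 55 min
Sat: 7:31 AM–6:45 PM = 11 h 14 min; less 30 min break → 10 h 44 min
Sun: 5:15 AM–1:45 PM = 8 h 30 min; less 30 min break → 8 h 0 min
Total worked: 52 h 8 min = 3128 min.
Regular 40 h 0 min = 2400 min at €16.00/h; overtime 12 h 8 min = 728 min at €24.00/h.
Pay = (2400 × €16.00 + 728 × €24.00) ÷ 60 = €931.20.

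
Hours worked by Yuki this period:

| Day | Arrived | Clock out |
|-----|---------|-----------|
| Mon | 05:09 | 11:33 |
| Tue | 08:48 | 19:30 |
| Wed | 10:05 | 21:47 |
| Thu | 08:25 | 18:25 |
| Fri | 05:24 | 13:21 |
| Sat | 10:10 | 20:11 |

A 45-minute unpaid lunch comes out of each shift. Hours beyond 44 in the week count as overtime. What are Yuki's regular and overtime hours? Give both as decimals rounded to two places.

Mon: 05:09–11:33 = 6 h 24 min; less 45 min break → 5 h 39 min
Tue: 08:48–19:30 = 10 h 42 min; less 45 min break → 9 h 57 min
Wed: 10:05–21:47 = 11 h 42 min; less 45 min break → 10 h 57 min
Thu: 08:25–18:25 = 10 h 0 min; less 45 min break → 9 h 15 min
Fri: 05:24–13:21 = 7 h 57 min; less 45 min break → 7 h 12 min
Sat: 10:10–20:11 = 10 h 1 min; less 45 min break → 9 h 16 min
Total worked: 52 h 16 min = 52.27 h.
Threshold 44 h → overtime 8 h 16 min, regular 44 h 0 min.

Regular 44.00 hours, overtime 8.27 hours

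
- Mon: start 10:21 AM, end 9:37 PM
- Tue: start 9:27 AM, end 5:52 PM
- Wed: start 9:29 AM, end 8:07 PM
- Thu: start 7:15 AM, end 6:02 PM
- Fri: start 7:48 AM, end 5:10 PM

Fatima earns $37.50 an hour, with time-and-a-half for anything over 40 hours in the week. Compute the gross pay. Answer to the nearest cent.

Mon: 10:21 AM–9:37 PM = 11 h 16 min
Tue: 9:27 AM–5:52 PM = 8 h 25 min
Wed: 9:29 AM–8:07 PM = 10 h 38 min
Thu: 7:15 AM–6:02 PM = 10 h 47 min
Fri: 7:48 AM–5:10 PM = 9 h 22 min
Total worked: 50 h 28 min = 3028 min.
Regular 40 h 0 min = 2400 min at $37.50/h; overtime 10 h 28 min = 628 min at $56.25/h.
Pay = (2400 × $37.50 + 628 × $56.25) ÷ 60 = $2088.75.

$2088.75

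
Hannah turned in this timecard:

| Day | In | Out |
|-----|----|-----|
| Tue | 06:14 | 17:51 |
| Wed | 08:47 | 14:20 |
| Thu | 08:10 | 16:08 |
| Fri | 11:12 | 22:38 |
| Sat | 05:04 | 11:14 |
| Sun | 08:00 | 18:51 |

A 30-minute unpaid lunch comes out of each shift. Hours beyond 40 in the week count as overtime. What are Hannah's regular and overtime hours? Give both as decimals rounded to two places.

Tue: 06:14–17:51 = 11 h 37 min; less 30 min break → 11 h 7 min
Wed: 08:47–14:20 = 5 h 33 min; less 30 min break → 5 h 3 min
Thu: 08:10–16:08 = 7 h 58 min; less 30 min break → 7 h 28 min
Fri: 11:12–22:38 = 11 h 26 min; less 30 min break → 10 h 56 min
Sat: 05:04–11:14 = 6 h 10 min; less 30 min break → 5 h 40 min
Sun: 08:00–18:51 = 10 h 51 min; less 30 min break → 10 h 21 min
Total worked: 50 h 35 min = 50.58 h.
Threshold 40 h → overtime 10 h 35 min, regular 40 h 0 min.

Regular 40.00 hours, overtime 10.58 hours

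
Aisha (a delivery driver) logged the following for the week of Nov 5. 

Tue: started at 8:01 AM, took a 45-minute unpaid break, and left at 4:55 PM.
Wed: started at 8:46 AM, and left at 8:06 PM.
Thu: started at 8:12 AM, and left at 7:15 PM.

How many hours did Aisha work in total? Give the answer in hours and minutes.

30 h 32 min

Tue: 8:01 AM–4:55 PM = 8 h 54 min; less 45 min break → 8 h 9 min
Wed: 8:46 AM–8:06 PM = 11 h 20 min
Thu: 8:12 AM–7:15 PM = 11 h 3 min
Total: 8 h 9 min + 11 h 20 min + 11 h 3 min = 30 h 32 min.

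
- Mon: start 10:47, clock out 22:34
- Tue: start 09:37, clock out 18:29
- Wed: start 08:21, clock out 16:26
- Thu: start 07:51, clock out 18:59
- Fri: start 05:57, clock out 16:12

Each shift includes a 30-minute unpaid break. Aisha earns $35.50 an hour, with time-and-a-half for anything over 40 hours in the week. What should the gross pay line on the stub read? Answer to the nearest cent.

Mon: 10:47–22:34 = 11 h 47 min; less 30 min break → 11 h 17 min
Tue: 09:37–18:29 = 8 h 52 min; less 30 min break → 8 h 22 min
Wed: 08:21–16:26 = 8 h 5 min; less 30 min break → 7 h 35 min
Thu: 07:51–18:59 = 11 h 8 min; less 30 min break → 10 h 38 min
Fri: 05:57–16:12 = 10 h 15 min; less 30 min break → 9 h 45 min
Total worked: 47 h 37 min = 2857 min.
Regular 40 h 0 min = 2400 min at $35.50/h; overtime 7 h 37 min = 457 min at $53.25/h.
Pay = (2400 × $35.50 + 457 × $53.25) ÷ 60 = $1825.59.

$1825.59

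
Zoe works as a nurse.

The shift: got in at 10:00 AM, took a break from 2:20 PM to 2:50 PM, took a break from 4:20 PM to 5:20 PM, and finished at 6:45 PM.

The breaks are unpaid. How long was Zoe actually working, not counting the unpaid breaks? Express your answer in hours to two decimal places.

7.25 hours

The shift: 10:00 AM–6:45 PM = 8 h 45 min; less 90 min break → 7 h 15 min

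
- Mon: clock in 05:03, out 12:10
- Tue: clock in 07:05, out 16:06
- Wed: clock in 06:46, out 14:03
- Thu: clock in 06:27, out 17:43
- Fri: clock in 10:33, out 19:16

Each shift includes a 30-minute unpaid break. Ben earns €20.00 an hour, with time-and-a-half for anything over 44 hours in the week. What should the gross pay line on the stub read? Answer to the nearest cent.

€818.00

Mon: 05:03–12:10 = 7 h 7 min; less 30 min break → 6 h 37 min
Tue: 07:05–16:06 = 9 h 1 min; less 30 min break → 8 h 31 min
Wed: 06:46–14:03 = 7 h 17 min; less 30 min break → 6 h 47 min
Thu: 06:27–17:43 = 11 h 16 min; less 30 min break → 10 h 46 min
Fri: 10:33–19:16 = 8 h 43 min; less 30 min break → 8 h 13 min
Total worked: 40 h 54 min = 2454 min.
Regular 40 h 54 min = 2454 min at €20.00/h; overtime 0 h 0 min = 0 min at €30.00/h.
Pay = (2454 × €20.00 + 0 × €30.00) ÷ 60 = €818.00.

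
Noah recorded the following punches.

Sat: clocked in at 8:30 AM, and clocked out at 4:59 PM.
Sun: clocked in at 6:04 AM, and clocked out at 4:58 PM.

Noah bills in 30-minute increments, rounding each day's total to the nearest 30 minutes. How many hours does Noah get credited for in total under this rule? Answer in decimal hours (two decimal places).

19.50 hours

Sat: 8:30 AM–4:59 PM = 8 h 29 min → rounds to 8 h 30 min
Sun: 6:04 AM–4:58 PM = 10 h 54 min → rounds to 11 h 0 min
Total credited: 19 h 30 min.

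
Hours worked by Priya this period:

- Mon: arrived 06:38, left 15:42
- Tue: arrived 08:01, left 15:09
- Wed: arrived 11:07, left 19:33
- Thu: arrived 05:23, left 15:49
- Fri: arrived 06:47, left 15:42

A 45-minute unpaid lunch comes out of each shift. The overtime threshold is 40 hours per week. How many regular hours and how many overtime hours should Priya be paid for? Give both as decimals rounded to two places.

Mon: 06:38–15:42 = 9 h 4 min; less 45 min break → 8 h 19 min
Tue: 08:01–15:09 = 7 h 8 min; less 45 min break → 6 h 23 min
Wed: 11:07–19:33 = 8 h 26 min; less 45 min break → 7 h 41 min
Thu: 05:23–15:49 = 10 h 26 min; less 45 min break → 9 h 41 min
Fri: 06:47–15:42 = 8 h 55 min; less 45 min break → 8 h 10 min
Total worked: 40 h 14 min = 40.23 h.
Threshold 40 h → overtime 0 h 14 min, regular 40 h 0 min.

Regular 40.00 hours, overtime 0.23 hours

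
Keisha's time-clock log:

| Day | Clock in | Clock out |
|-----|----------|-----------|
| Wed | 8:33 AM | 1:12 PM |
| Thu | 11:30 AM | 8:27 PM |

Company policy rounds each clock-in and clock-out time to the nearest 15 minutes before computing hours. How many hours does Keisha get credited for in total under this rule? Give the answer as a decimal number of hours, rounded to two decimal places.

13.75 hours

Wed: in 8:33 AM→8:30 AM, out 1:12 PM→1:15 PM; 4 h 45 min
Thu: in 11:30 AM→11:30 AM, out 8:27 PM→8:30 PM; 9 h 0 min
Total credited: 13 h 45 min.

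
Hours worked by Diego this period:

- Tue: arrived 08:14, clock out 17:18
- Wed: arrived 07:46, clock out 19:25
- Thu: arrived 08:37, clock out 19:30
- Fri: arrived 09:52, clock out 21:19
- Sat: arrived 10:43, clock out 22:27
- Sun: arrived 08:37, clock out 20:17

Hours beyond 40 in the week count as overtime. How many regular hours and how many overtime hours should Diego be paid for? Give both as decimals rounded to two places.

Tue: 08:14–17:18 = 9 h 4 min
Wed: 07:46–19:25 = 11 h 39 min
Thu: 08:37–19:30 = 10 h 53 min
Fri: 09:52–21:19 = 11 h 27 min
Sat: 10:43–22:27 = 11 h 44 min
Sun: 08:37–20:17 = 11 h 40 min
Total worked: 66 h 27 min = 66.45 h.
Threshold 40 h → overtime 26 h 27 min, regular 40 h 0 min.

Regular 40.00 hours, overtime 26.45 hours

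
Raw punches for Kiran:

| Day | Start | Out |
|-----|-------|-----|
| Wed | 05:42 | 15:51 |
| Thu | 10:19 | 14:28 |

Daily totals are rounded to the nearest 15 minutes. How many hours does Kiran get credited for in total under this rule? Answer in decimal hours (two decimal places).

Wed: 05:42–15:51 = 10 h 9 min → rounds to 10 h 15 min
Thu: 10:19–14:28 = 4 h 9 min → rounds to 4 h 15 min
Total credited: 14 h 30 min.

14.50 hours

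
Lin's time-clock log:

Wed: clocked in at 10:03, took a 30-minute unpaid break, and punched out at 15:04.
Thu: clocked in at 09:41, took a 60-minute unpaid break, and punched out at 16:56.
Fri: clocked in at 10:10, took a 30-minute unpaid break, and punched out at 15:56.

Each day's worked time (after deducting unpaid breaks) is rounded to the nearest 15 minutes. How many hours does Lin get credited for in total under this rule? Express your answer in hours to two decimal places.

16.00 hours

Wed: 10:03–15:04 = 5 h 1 min − 30 min = 4 h 31 min → rounds to 4 h 30 min
Thu: 09:41–16:56 = 7 h 15 min − 60 min = 6 h 15 min → rounds to 6 h 15 min
Fri: 10:10–15:56 = 5 h 46 min − 30 min = 5 h 16 min → rounds to 5 h 15 min
Total credited: 16 h 0 min.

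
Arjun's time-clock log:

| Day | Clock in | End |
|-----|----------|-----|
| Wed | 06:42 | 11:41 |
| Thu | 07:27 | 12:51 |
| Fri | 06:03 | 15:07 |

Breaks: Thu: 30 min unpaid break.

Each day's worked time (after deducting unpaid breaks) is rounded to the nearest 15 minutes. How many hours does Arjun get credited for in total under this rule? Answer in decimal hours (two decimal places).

Wed: 06:42–11:41 = 4 h 59 min → rounds to 5 h 0 min
Thu: 07:27–12:51 = 5 h 24 min − 30 min = 4 h 54 min → rounds to 5 h 0 min
Fri: 06:03–15:07 = 9 h 4 min → rounds to 9 h 0 min
Total credited: 19 h 0 min.

19.00 hours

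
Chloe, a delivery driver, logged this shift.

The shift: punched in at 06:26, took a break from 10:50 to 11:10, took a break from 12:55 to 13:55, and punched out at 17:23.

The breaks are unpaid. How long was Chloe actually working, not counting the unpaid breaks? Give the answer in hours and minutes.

9 h 37 min

The shift: 06:26–17:23 = 10 h 57 min; less 80 min break → 9 h 37 min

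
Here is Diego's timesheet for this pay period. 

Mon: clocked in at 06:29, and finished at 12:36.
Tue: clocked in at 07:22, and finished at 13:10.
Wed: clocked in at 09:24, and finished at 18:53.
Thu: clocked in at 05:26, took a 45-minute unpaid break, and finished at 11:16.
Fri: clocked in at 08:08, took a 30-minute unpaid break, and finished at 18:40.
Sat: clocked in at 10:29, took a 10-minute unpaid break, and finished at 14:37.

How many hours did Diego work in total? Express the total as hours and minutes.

40 h 29 min

Mon: 06:29–12:36 = 6 h 7 min
Tue: 07:22–13:10 = 5 h 48 min
Wed: 09:24–18:53 = 9 h 29 min
Thu: 05:26–11:16 = 5 h 50 min; less 45 min break → 5 h 5 min
Fri: 08:08–18:40 = 10 h 32 min; less 30 min break → 10 h 2 min
Sat: 10:29–14:37 = 4 h 8 min; less 10 min break → 3 h 58 min
Total: 6 h 7 min + 5 h 48 min + 9 h 29 min + 5 h 5 min + 10 h 2 min + 3 h 58 min = 40 h 29 min.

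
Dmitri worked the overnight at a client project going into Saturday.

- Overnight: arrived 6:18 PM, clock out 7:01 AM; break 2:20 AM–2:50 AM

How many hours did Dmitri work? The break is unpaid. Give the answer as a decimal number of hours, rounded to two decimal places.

12.22 hours

Overnight: 6:18 PM → midnight = 5 h 42 min; midnight → 7:01 AM = 7 h 1 min; span 12 h 43 min; less 30 min break → 12 h 13 min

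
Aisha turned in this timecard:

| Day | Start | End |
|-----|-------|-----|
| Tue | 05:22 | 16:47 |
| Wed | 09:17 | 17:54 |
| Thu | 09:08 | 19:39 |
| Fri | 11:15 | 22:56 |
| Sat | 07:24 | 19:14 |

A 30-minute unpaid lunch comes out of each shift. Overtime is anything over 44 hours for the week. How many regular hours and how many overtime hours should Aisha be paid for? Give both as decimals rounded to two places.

Tue: 05:22–16:47 = 11 h 25 min; less 30 min break → 10 h 55 min
Wed: 09:17–17:54 = 8 h 37 min; less 30 min break → 8 h 7 min
Thu: 09:08–19:39 = 10 h 31 min; less 30 min break → 10 h 1 min
Fri: 11:15–22:56 = 11 h 41 min; less 30 min break → 11 h 11 min
Sat: 07:24–19:14 = 11 h 50 min; less 30 min break → 11 h 20 min
Total worked: 51 h 34 min = 51.57 h.
Threshold 44 h → overtime 7 h 34 min, regular 44 h 0 min.

Regular 44.00 hours, overtime 7.57 hours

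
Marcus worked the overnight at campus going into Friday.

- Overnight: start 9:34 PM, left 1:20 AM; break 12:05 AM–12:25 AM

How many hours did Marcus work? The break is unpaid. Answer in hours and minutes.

Overnight: 9:34 PM → midnight = 2 h 26 min; midnight → 1:20 AM = 1 h 20 min; span 3 h 46 min; less 20 min break → 3 h 26 min

3 h 26 min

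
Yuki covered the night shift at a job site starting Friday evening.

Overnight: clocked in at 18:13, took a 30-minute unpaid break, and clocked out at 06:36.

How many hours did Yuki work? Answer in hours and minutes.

11 h 53 min

Overnight: 18:13 → midnight = 5 h 47 min; midnight → 06:36 = 6 h 36 min; span 12 h 23 min; less 30 min break → 11 h 53 min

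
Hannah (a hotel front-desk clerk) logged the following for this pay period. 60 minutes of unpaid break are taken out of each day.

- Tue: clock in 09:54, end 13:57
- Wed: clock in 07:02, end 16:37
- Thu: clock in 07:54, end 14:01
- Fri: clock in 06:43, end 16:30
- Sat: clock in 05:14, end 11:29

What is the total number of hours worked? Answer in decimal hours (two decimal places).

30.78 hours

Tue: 09:54–13:57 = 4 h 3 min; less 60 min break → 3 h 3 min
Wed: 07:02–16:37 = 9 h 35 min; less 60 min break → 8 h 35 min
Thu: 07:54–14:01 = 6 h 7 min; less 60 min break → 5 h 7 min
Fri: 06:43–16:30 = 9 h 47 min; less 60 min break → 8 h 47 min
Sat: 05:14–11:29 = 6 h 15 min; less 60 min break → 5 h 15 min
Total: 3 h 3 min + 8 h 35 min + 5 h 7 min + 8 h 47 min + 5 h 15 min = 30 h 47 min.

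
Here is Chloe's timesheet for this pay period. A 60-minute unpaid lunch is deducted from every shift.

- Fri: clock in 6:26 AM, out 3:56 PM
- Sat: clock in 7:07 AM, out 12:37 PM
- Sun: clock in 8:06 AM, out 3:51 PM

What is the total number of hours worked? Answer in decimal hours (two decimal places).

19.75 hours

Fri: 6:26 AM–3:56 PM = 9 h 30 min; less 60 min break → 8 h 30 min
Sat: 7:07 AM–12:37 PM = 5 h 30 min; less 60 min break → 4 h 30 min
Sun: 8:06 AM–3:51 PM = 7 h 45 min; less 60 min break → 6 h 45 min
Total: 8 h 30 min + 4 h 30 min + 6 h 45 min = 19 h 45 min.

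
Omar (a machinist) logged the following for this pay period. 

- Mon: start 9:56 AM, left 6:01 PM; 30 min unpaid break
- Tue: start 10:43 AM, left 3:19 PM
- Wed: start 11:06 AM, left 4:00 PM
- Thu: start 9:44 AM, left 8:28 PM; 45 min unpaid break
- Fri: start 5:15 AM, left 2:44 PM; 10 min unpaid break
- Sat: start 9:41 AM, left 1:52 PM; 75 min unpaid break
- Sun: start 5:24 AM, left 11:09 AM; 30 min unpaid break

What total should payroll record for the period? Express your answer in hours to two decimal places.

Mon: 9:56 AM–6:01 PM = 8 h 5 min; less 30 min break → 7 h 35 min
Tue: 10:43 AM–3:19 PM = 4 h 36 min
Wed: 11:06 AM–4:00 PM = 4 h 54 min
Thu: 9:44 AM–8:28 PM = 10 h 44 min; less 45 min break → 9 h 59 min
Fri: 5:15 AM–2:44 PM = 9 h 29 min; less 10 min break → 9 h 19 min
Sat: 9:41 AM–1:52 PM = 4 h 11 min; less 75 min break → 2 h 56 min
Sun: 5:24 AM–11:09 AM = 5 h 45 min; less 30 min break → 5 h 15 min
Total: 7 h 35 min + 4 h 36 min + 4 h 54 min + 9 h 59 min + 9 h 19 min + 2 h 56 min + 5 h 15 min = 44 h 34 min.

44.57 hours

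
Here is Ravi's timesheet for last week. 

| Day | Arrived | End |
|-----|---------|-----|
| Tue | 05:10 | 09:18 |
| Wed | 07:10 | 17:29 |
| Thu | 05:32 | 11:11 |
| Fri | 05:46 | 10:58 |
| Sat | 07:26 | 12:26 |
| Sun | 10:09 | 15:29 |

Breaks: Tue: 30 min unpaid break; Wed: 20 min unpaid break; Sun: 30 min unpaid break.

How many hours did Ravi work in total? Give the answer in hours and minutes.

34 h 18 min

Tue: 05:10–09:18 = 4 h 8 min; less 30 min break → 3 h 38 min
Wed: 07:10–17:29 = 10 h 19 min; less 20 min break → 9 h 59 min
Thu: 05:32–11:11 = 5 h 39 min
Fri: 05:46–10:58 = 5 h 12 min
Sat: 07:26–12:26 = 5 h 0 min
Sun: 10:09–15:29 = 5 h 20 min; less 30 min break → 4 h 50 min
Total: 3 h 38 min + 9 h 59 min + 5 h 39 min + 5 h 12 min + 5 h 0 min + 4 h 50 min = 34 h 18 min.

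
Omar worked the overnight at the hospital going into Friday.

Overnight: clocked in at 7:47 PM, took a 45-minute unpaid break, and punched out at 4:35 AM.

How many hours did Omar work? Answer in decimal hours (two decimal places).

Overnight: 7:47 PM → midnight = 4 h 13 min; midnight → 4:35 AM = 4 h 35 min; span 8 h 48 min; less 45 min break → 8 h 3 min

8.05 hours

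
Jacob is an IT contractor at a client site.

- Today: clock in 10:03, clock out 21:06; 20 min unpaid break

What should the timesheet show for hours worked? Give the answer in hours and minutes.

10 h 43 min

Today: 10:03–21:06 = 11 h 3 min; less 20 min break → 10 h 43 min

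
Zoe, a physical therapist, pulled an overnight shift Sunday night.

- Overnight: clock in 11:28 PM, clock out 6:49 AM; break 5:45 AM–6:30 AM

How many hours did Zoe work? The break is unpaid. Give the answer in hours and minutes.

Overnight: 11:28 PM → midnight = 0 h 32 min; midnight → 6:49 AM = 6 h 49 min; span 7 h 21 min; less 45 min break → 6 h 36 min

6 h 36 min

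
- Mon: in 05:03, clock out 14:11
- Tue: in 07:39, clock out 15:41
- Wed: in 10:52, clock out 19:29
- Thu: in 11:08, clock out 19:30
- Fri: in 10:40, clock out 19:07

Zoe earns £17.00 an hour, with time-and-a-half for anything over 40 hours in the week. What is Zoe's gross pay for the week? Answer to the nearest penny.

£746.30

Mon: 05:03–14:11 = 9 h 8 min
Tue: 07:39–15:41 = 8 h 2 min
Wed: 10:52–19:29 = 8 h 37 min
Thu: 11:08–19:30 = 8 h 22 min
Fri: 10:40–19:07 = 8 h 27 min
Total worked: 42 h 36 min = 2556 min.
Regular 40 h 0 min = 2400 min at £17.00/h; overtime 2 h 36 min = 156 min at £25.50/h.
Pay = (2400 × £17.00 + 156 × £25.50) ÷ 60 = £746.30.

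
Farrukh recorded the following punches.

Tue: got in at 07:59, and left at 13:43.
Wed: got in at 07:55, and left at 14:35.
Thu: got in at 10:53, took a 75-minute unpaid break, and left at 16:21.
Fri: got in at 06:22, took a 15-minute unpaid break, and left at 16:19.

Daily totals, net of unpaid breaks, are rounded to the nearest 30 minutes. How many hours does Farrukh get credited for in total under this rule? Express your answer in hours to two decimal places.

Tue: 07:59–13:43 = 5 h 44 min → rounds to 5 h 30 min
Wed: 07:55–14:35 = 6 h 40 min → rounds to 6 h 30 min
Thu: 10:53–16:21 = 5 h 28 min − 75 min = 4 h 13 min → rounds to 4 h 0 min
Fri: 06:22–16:19 = 9 h 57 min − 15 min = 9 h 42 min → rounds to 9 h 30 min
Total credited: 25 h 30 min.

25.50 hours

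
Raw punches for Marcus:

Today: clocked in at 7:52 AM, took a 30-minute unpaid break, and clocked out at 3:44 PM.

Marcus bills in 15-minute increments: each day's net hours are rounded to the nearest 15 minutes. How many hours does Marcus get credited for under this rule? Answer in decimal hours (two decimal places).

7.25 hours

Today: 7:52 AM–3:44 PM = 7 h 52 min − 30 min = 7 h 22 min → rounds to 7 h 15 min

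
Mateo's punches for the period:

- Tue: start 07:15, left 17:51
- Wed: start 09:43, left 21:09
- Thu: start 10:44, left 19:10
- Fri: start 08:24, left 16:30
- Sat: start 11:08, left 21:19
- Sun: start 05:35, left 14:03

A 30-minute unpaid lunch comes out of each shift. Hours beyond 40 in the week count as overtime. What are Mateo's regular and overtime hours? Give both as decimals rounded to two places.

Regular 40.00 hours, overtime 14.22 hours

Tue: 07:15–17:51 = 10 h 36 min; less 30 min break → 10 h 6 min
Wed: 09:43–21:09 = 11 h 26 min; less 30 min break → 10 h 56 min
Thu: 10:44–19:10 = 8 h 26 min; less 30 min break → 7 h 56 min
Fri: 08:24–16:30 = 8 h 6 min; less 30 min break → 7 h 36 min
Sat: 11:08–21:19 = 10 h 11 min; less 30 min break → 9 h 41 min
Sun: 05:35–14:03 = 8 h 28 min; less 30 min break → 7 h 58 min
Total worked: 54 h 13 min = 54.22 h.
Threshold 40 h → overtime 14 h 13 min, regular 40 h 0 min.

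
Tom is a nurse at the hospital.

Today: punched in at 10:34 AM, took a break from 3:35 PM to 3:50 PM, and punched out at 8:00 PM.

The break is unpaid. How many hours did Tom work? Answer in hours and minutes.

Today: 10:34 AM–8:00 PM = 9 h 26 min; less 15 min break → 9 h 11 min

9 h 11 min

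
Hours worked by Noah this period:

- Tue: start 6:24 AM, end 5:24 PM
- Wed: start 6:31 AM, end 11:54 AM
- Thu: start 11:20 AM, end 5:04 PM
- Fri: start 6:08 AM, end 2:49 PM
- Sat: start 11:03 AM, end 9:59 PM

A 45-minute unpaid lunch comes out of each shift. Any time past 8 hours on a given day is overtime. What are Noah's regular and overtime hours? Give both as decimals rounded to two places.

Regular 33.55 hours, overtime 4.43 hours

Tue: 6:24 AM–5:24 PM = 11 h 0 min; less 45 min break → 10 h 15 min
Wed: 6:31 AM–11:54 AM = 5 h 23 min; less 45 min break → 4 h 38 min
Thu: 11:20 AM–5:04 PM = 5 h 44 min; less 45 min break → 4 h 59 min
Fri: 6:08 AM–2:49 PM = 8 h 41 min; less 45 min break → 7 h 56 min
Sat: 11:03 AM–9:59 PM = 10 h 56 min; less 45 min break → 10 h 11 min
Tue reg 8 h 0 min / OT 2 h 15 min; Wed reg 4 h 38 min / OT 0 h 0 min; Thu reg 4 h 59 min / OT 0 h 0 min; Fri reg 7 h 56 min / OT 0 h 0 min; Sat reg 8 h 0 min / OT 2 h 11 min.
Totals: regular 33 h 33 min, overtime 4 h 26 min.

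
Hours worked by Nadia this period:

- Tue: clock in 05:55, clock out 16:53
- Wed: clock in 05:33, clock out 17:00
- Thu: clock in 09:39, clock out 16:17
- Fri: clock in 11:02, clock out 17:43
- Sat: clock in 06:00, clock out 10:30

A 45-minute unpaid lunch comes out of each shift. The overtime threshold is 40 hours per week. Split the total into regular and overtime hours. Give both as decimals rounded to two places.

Regular 36.48 hours, overtime 0.00 hours

Tue: 05:55–16:53 = 10 h 58 min; less 45 min break → 10 h 13 min
Wed: 05:33–17:00 = 11 h 27 min; less 45 min break → 10 h 42 min
Thu: 09:39–16:17 = 6 h 38 min; less 45 min break → 5 h 53 min
Fri: 11:02–17:43 = 6 h 41 min; less 45 min break → 5 h 56 min
Sat: 06:00–10:30 = 4 h 30 min; less 45 min break → 3 h 45 min
Total worked: 36 h 29 min = 36.48 h.
Threshold 40 h → overtime 0 h 0 min, regular 36 h 29 min.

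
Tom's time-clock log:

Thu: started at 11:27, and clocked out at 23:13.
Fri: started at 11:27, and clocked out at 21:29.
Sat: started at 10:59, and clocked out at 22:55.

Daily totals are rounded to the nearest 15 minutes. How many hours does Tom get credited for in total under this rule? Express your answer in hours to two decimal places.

Thu: 11:27–23:13 = 11 h 46 min → rounds to 11 h 45 min
Fri: 11:27–21:29 = 10 h 2 min → rounds to 10 h 0 min
Sat: 10:59–22:55 = 11 h 56 min → rounds to 12 h 0 min
Total credited: 33 h 45 min.

33.75 hours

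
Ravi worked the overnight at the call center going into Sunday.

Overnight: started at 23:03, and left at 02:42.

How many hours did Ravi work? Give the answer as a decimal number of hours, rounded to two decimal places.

3.65 hours

Overnight: 23:03 → midnight = 0 h 57 min; midnight → 02:42 = 2 h 42 min; span 3 h 39 min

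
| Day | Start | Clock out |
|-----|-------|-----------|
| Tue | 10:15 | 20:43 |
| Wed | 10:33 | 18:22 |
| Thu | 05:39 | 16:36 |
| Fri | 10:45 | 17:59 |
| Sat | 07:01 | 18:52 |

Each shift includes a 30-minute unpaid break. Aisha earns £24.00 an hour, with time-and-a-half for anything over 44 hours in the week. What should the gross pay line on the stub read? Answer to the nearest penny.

£1121.40

Tue: 10:15–20:43 = 10 h 28 min; less 30 min break → 9 h 58 min
Wed: 10:33–18:22 = 7 h 49 min; less 30 min break → 7 h 19 min
Thu: 05:39–16:36 = 10 h 57 min; less 30 min break → 10 h 27 min
Fri: 10:45–17:59 = 7 h 14 min; less 30 min break → 6 h 44 min
Sat: 07:01–18:52 = 11 h 51 min; less 30 min break → 11 h 21 min
Total worked: 45 h 49 min = 2749 min.
Regular 44 h 0 min = 2640 min at £24.00/h; overtime 1 h 49 min = 109 min at £36.00/h.
Pay = (2640 × £24.00 + 109 × £36.00) ÷ 60 = £1121.40.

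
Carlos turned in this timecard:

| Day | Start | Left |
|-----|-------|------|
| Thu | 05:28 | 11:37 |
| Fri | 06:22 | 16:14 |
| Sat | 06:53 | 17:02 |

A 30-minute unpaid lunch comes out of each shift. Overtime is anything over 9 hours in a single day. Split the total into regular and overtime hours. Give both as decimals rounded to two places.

Thu: 05:28–11:37 = 6 h 9 min; less 30 min break → 5 h 39 min
Fri: 06:22–16:14 = 9 h 52 min; less 30 min break → 9 h 22 min
Sat: 06:53–17:02 = 10 h 9 min; less 30 min break → 9 h 39 min
Thu reg 5 h 39 min / OT 0 h 0 min; Fri reg 9 h 0 min / OT 0 h 22 min; Sat reg 9 h 0 min / OT 0 h 39 min.
Totals: regular 23 h 39 min, overtime 1 h 1 min.

Regular 23.65 hours, overtime 1.02 hours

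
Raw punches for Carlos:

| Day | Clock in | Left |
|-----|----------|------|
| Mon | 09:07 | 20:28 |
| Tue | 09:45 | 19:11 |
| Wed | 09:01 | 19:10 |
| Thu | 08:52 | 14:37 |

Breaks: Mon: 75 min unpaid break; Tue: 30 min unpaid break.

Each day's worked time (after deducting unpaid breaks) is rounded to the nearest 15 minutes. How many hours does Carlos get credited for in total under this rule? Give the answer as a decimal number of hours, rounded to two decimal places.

Mon: 09:07–20:28 = 11 h 21 min − 75 min = 10 h 6 min → rounds to 10 h 0 min
Tue: 09:45–19:11 = 9 h 26 min − 30 min = 8 h 56 min → rounds to 9 h 0 min
Wed: 09:01–19:10 = 10 h 9 min → rounds to 10 h 15 min
Thu: 08:52–14:37 = 5 h 45 min → rounds to 5 h 45 min
Total credited: 35 h 0 min.

35.00 hours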